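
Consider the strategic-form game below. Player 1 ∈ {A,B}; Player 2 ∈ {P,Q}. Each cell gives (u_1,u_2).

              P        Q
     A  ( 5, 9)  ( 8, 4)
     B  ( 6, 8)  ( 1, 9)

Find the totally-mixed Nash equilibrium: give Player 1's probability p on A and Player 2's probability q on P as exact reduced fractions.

p=1/6, q=7/8

P1 indiff ⇒ q·5+(1-q)·8 = q·6+(1-q)·1 ⇒ q(-1) = (1-q)(-7) ⇒ q = 7/8
P2 indiff ⇒ p·9+(1-p)·8 = p·4+(1-p)·9 ⇒ p(5) = (1-p)(1) ⇒ p = 1/6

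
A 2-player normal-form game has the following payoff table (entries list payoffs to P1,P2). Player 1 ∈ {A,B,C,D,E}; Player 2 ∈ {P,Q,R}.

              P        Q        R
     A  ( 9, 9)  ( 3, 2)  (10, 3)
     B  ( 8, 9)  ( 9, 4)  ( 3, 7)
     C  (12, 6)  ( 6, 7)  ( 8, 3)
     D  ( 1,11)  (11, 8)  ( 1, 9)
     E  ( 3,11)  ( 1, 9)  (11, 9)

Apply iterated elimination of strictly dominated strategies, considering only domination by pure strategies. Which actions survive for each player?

Survivors P1:{B,C,D} P2:{P,Q}

P2 drop R (P beats it: A:9>3 B:9>7 C:6>3 D:11>9 E:11>9)
P1 drop A (C beats it: P:12>9 Q:6>3)
P1 drop E (B beats it: P:8>3 Q:9>1)
P1→{B,C,D} P2→{P,Q}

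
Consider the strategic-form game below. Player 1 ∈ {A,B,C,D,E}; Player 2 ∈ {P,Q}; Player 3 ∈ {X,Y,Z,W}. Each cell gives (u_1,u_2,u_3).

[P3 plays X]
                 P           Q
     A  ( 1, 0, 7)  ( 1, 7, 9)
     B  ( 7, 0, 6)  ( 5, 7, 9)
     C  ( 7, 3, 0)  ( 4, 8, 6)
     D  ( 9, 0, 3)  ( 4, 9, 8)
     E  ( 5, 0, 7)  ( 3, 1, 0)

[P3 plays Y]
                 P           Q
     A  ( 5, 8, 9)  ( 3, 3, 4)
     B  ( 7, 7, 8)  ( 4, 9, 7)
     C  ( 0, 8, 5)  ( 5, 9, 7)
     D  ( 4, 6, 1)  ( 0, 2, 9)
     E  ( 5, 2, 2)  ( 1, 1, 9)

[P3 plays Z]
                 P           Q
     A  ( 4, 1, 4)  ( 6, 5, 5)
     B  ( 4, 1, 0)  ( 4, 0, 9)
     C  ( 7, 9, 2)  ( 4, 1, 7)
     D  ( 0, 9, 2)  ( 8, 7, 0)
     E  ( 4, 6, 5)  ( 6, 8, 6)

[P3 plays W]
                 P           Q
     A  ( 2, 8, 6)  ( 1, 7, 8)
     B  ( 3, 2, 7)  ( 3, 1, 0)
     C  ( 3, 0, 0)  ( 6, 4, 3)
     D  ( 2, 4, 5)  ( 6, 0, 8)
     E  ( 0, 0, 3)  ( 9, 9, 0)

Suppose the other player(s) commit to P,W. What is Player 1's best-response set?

BR_1 = {B,C}

u_1(A vs P,W) = 2
u_1(B vs P,W) = 3
u_1(C vs P,W) = 3
u_1(D vs P,W) = 2
u_1(E vs P,W) = 0
max payoff 3 at {B,C}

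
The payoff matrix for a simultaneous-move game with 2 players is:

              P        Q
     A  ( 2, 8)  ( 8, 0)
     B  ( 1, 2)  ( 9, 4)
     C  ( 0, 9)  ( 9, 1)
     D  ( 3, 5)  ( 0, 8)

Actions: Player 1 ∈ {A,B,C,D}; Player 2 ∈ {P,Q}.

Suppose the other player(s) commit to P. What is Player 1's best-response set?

BR_1 = {D}

u_1(A vs P) = 2
u_1(B vs P) = 1
u_1(C vs P) = 0
u_1(D vs P) = 3
max payoff 3 at {D}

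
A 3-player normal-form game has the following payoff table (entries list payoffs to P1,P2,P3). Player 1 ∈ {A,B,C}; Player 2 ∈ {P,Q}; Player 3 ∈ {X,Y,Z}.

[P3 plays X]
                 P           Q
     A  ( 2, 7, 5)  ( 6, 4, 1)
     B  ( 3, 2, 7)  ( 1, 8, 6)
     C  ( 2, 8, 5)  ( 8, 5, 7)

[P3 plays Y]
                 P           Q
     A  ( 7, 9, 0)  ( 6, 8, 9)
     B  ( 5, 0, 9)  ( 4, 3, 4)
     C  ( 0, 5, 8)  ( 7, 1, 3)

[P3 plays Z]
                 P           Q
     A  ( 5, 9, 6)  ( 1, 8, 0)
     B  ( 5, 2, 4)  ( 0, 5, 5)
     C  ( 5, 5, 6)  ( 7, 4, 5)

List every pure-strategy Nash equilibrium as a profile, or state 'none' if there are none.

NE set: (A,P,Z)

(A,P,X): not NE [P1→B gives 3>2; P3→Z gives 6>5]
(A,P,Y): not NE [P3→Z gives 6>0]
(A,P,Z): NE
(A,Q,X): not NE [P1→C gives 8>6; P2→P gives 7>4; P3→Y gives 9>1]
(A,Q,Y): not NE [P1→C gives 7>6; P2→P gives 9>8]
(A,Q,Z): not NE [P1→C gives 7>1; P2→P gives 9>8; P3→Y gives 9>0]
(B,P,X): not NE [P2→Q gives 8>2; P3→Y gives 9>7]
(B,P,Y): not NE [P1→A gives 7>5; P2→Q gives 3>0]
(B,P,Z): not NE [P2→Q gives 5>2; P3→Y gives 9>4]
(B,Q,X): not NE [P1→C gives 8>1]
(B,Q,Y): not NE [P1→C gives 7>4; P3→X gives 6>4]
(B,Q,Z): not NE [P1→C gives 7>0; P3→X gives 6>5]
(C,P,X): not NE [P1→B gives 3>2; P3→Y gives 8>5]
(C,P,Y): not NE [P1→A gives 7>0]
(C,P,Z): not NE [P3→Y gives 8>6]
(C,Q,X): not NE [P2→P gives 8>5]
(C,Q,Y): not NE [P2→P gives 5>1; P3→X gives 7>3]
(C,Q,Z): not NE [P2→P gives 5>4; P3→X gives 7>5]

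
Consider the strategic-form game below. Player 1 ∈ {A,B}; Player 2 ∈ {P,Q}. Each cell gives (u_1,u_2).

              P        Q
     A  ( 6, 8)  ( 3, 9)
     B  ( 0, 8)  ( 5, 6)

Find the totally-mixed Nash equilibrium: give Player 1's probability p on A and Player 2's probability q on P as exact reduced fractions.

P1 indiff ⇒ q·6+(1-q)·3 = q·0+(1-q)·5 ⇒ q(6) = (1-q)(2) ⇒ q = 1/4
P2 indiff ⇒ p·8+(1-p)·8 = p·9+(1-p)·6 ⇒ p(-1) = (1-p)(-2) ⇒ p = 2/3

P1 mixes 2/3 on A; P2 mixes 1/4 on P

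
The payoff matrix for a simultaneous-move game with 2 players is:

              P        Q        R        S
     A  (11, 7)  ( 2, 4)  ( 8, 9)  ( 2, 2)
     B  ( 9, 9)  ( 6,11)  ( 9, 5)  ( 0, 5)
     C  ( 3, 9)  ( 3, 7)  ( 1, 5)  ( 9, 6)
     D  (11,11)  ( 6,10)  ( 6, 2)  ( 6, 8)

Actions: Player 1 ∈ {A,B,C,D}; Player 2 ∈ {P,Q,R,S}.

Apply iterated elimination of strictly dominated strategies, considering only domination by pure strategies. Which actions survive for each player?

Survivors P1:{A,B,D} P2:{P,Q,R}

P2 drop S (P beats it: A:7>2 B:9>5 C:9>6 D:11>8)
P1 drop C (B beats it: P:9>3 Q:6>3 R:9>1)
P1→{A,B,D} P2→{P,Q,R}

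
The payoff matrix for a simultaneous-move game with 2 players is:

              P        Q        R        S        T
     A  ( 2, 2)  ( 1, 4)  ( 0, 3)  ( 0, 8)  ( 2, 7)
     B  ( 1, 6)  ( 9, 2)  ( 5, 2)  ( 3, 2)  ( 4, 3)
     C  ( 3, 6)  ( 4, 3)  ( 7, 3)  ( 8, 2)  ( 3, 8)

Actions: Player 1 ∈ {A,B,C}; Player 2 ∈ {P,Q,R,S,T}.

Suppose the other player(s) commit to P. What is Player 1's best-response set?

u_1(A vs P) = 2
u_1(B vs P) = 1
u_1(C vs P) = 3
max payoff 3 at {C}

BR_1 = {C}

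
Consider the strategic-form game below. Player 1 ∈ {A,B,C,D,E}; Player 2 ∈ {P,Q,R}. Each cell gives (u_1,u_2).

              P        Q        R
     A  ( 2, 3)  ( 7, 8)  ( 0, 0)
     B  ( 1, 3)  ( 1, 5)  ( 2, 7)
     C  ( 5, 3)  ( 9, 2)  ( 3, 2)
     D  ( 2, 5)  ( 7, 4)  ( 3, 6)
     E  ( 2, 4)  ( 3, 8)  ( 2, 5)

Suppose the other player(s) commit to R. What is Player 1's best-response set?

u_1(A vs R) = 0
u_1(B vs R) = 2
u_1(C vs R) = 3
u_1(D vs R) = 3
u_1(E vs R) = 2
max payoff 3 at {C,D}

BR_1 = {C,D}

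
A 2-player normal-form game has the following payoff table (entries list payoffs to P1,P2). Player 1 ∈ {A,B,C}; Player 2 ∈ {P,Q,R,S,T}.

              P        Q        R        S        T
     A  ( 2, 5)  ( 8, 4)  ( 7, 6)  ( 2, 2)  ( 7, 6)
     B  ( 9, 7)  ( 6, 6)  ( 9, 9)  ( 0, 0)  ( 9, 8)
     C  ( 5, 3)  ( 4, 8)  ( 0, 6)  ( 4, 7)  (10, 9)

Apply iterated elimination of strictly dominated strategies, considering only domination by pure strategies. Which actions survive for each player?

Remaining: P1:{B,C} P2:{R,T}

P2 drop P (R beats it: A:6>5 B:9>7 C:6>3)
P2 drop Q (T beats it: A:6>4 B:8>6 C:9>8)
P2 drop S (T beats it: A:6>2 B:8>0 C:9>7)
P1 drop A (B beats it: R:9>7 T:9>7)
P1→{B,C} P2→{R,T}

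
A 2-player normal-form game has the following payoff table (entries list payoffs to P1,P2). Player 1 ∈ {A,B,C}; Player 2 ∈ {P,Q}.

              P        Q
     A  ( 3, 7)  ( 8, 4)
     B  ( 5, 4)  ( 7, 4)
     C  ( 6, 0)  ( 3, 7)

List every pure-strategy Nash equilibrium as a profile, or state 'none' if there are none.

(A,P): not NE [P1→C gives 6>3]
(A,Q): not NE [P2→P gives 7>4]
(B,P): not NE [P1→C gives 6>5]
(B,Q): not NE [P1→A gives 8>7]
(C,P): not NE [P2→Q gives 7>0]
(C,Q): not NE [P1→A gives 8>3]

No pure NE.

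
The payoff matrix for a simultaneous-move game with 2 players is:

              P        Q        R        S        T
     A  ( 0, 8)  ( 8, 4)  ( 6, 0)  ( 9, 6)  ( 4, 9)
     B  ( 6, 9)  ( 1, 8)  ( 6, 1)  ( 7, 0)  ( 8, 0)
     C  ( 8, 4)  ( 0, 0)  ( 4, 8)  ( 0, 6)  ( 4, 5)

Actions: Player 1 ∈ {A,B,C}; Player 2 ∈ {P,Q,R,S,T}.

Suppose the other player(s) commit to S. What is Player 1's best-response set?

u_1(A vs S) = 9
u_1(B vs S) = 7
u_1(C vs S) = 0
max payoff 9 at {A}

P1 best: {A}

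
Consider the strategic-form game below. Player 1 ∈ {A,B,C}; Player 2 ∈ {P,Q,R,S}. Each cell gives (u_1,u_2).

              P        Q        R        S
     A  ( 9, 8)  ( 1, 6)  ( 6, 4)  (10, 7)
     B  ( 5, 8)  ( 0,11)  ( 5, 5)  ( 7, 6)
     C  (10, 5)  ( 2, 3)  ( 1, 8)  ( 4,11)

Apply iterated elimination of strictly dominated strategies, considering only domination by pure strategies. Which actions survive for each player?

Remaining: P1:{A,C} P2:{P,S}

P1 drop B (A beats it: P:9>5 Q:1>0 R:6>5 S:10>7)
P2 drop Q (P beats it: A:8>6 C:5>3)
P2 drop R (S beats it: A:7>4 C:11>8)
P1→{A,C} P2→{P,S}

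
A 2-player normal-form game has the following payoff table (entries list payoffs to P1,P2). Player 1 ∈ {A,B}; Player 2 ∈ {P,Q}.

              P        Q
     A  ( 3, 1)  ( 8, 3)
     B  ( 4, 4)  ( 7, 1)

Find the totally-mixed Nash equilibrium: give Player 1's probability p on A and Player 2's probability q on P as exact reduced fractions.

p=3/5, q=1/2

P1 indiff ⇒ q·3+(1-q)·8 = q·4+(1-q)·7 ⇒ q(-1) = (1-q)(-1) ⇒ q = 1/2
P2 indiff ⇒ p·1+(1-p)·4 = p·3+(1-p)·1 ⇒ p(-2) = (1-p)(-3) ⇒ p = 3/5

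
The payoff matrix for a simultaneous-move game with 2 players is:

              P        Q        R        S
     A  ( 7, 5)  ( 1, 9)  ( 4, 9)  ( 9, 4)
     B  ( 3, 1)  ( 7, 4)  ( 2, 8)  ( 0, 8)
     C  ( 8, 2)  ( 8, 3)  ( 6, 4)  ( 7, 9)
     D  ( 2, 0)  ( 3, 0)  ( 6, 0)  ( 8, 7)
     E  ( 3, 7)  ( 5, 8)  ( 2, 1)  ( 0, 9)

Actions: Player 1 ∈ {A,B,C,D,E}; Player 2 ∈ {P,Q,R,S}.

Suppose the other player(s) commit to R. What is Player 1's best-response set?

argmax u_1 = {C,D}

u_1(A vs R) = 4
u_1(B vs R) = 2
u_1(C vs R) = 6
u_1(D vs R) = 6
u_1(E vs R) = 2
max payoff 6 at {C,D}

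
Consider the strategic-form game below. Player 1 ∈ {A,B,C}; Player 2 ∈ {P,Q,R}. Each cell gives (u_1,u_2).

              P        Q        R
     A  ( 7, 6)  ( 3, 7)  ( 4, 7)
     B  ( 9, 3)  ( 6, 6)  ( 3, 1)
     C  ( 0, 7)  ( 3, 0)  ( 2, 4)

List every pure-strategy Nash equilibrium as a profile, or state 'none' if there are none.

(A,P): not NE [P1→B gives 9>7; P2→R gives 7>6]
(A,Q): not NE [P1→B gives 6>3]
(A,R): NE
(B,P): not NE [P2→Q gives 6>3]
(B,Q): NE
(B,R): not NE [P1→A gives 4>3; P2→Q gives 6>1]
(C,P): not NE [P1→B gives 9>0]
(C,Q): not NE [P1→B gives 6>3; P2→P gives 7>0]
(C,R): not NE [P1→A gives 4>2; P2→P gives 7>4]

NE set: (A,R), (B,Q)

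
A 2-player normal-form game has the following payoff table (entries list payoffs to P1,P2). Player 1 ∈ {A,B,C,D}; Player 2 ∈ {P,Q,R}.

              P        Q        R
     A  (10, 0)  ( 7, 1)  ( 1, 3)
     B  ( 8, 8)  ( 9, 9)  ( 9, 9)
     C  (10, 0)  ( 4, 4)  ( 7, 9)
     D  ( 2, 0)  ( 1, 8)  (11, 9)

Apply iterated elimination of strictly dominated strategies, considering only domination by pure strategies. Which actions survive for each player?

P2 drop P (Q beats it: A:1>0 B:9>8 C:4>0 D:8>0)
P1 drop A (B beats it: Q:9>7 R:9>1)
P1 drop C (B beats it: Q:9>4 R:9>7)
P1→{B,D} P2→{Q,R}

Survivors P1:{B,D} P2:{Q,R}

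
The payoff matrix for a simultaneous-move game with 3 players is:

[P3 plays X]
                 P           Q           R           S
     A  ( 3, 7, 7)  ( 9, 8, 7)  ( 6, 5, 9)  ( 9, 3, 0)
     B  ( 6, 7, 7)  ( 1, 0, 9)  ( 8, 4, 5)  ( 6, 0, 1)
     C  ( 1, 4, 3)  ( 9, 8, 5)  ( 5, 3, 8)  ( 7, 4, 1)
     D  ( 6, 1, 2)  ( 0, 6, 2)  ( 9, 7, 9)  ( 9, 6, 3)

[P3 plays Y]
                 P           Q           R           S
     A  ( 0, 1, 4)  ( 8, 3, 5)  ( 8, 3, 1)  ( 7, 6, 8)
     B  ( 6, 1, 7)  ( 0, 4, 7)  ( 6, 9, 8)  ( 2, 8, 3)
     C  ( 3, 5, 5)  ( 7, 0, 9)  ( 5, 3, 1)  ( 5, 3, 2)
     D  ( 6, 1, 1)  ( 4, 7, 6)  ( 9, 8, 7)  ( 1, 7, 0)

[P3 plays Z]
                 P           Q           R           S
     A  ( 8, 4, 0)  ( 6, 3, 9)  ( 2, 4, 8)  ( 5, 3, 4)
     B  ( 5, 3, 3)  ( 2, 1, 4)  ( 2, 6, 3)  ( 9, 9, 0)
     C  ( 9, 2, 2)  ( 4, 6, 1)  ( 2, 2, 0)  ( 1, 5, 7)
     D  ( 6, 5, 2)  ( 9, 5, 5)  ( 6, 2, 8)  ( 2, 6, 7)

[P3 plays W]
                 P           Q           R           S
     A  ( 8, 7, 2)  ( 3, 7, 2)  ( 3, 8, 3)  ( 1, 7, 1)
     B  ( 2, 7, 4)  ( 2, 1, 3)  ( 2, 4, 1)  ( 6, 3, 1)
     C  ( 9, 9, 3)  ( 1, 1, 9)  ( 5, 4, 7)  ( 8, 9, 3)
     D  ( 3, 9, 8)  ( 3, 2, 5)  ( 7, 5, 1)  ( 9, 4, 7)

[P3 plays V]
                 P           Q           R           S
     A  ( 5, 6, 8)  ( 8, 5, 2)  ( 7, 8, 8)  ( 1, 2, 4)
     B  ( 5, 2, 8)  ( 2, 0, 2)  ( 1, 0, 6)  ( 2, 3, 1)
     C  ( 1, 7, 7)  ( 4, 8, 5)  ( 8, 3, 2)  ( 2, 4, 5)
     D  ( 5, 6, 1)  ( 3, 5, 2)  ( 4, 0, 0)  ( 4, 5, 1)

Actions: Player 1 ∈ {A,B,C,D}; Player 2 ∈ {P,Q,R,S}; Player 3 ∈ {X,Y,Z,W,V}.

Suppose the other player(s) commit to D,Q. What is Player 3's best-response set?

P3 best: {Y}

u_3(X vs D,Q) = 2
u_3(Y vs D,Q) = 6
u_3(Z vs D,Q) = 5
u_3(W vs D,Q) = 5
u_3(V vs D,Q) = 2
max payoff 6 at {Y}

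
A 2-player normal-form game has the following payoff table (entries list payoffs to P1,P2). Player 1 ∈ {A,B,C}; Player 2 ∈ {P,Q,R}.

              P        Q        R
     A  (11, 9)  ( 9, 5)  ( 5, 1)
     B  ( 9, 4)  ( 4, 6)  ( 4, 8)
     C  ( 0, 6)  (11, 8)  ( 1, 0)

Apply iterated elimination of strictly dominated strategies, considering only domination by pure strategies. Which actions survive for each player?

IESDS → P1:{A,C} P2:{P,Q}

P1 drop B (A beats it: P:11>9 Q:9>4 R:5>4)
P2 drop R (P beats it: A:9>1 C:6>0)
P1→{A,C} P2→{P,Q}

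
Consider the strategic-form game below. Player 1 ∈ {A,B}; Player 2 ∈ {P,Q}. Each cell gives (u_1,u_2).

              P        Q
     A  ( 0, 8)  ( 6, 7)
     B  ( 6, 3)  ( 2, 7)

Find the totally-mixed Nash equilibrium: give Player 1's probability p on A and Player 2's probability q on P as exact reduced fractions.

P1 indiff ⇒ q·0+(1-q)·6 = q·6+(1-q)·2 ⇒ q(-6) = (1-q)(-4) ⇒ q = 2/5
P2 indiff ⇒ p·8+(1-p)·3 = p·7+(1-p)·7 ⇒ p(1) = (1-p)(4) ⇒ p = 4/5

p=4/5, q=2/5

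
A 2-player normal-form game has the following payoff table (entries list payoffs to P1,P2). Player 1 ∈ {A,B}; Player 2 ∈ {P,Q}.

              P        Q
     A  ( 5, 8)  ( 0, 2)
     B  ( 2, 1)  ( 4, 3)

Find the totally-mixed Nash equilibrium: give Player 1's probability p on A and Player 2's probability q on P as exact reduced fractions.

P1 mixes 1/4 on A; P2 mixes 4/7 on P

P1 indiff ⇒ q·5+(1-q)·0 = q·2+(1-q)·4 ⇒ q(3) = (1-q)(4) ⇒ q = 4/7
P2 indiff ⇒ p·8+(1-p)·1 = p·2+(1-p)·3 ⇒ p(6) = (1-p)(2) ⇒ p = 1/4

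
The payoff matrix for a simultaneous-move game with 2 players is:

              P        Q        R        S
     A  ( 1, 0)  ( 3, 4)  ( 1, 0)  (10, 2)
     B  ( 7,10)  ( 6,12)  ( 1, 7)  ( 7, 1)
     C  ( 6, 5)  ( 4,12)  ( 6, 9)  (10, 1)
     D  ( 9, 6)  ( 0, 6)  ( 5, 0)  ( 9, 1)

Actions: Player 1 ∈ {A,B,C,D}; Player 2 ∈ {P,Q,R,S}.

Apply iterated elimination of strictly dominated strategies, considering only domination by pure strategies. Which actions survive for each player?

Remaining: P1:{B,D} P2:{P,Q}

P2 drop R (Q beats it: A:4>0 B:12>7 C:12>9 D:6>0)
P2 drop S (Q beats it: A:4>2 B:12>1 C:12>1 D:6>1)
P1 drop A (B beats it: P:7>1 Q:6>3)
P1 drop C (B beats it: P:7>6 Q:6>4)
P1→{B,D} P2→{P,Q}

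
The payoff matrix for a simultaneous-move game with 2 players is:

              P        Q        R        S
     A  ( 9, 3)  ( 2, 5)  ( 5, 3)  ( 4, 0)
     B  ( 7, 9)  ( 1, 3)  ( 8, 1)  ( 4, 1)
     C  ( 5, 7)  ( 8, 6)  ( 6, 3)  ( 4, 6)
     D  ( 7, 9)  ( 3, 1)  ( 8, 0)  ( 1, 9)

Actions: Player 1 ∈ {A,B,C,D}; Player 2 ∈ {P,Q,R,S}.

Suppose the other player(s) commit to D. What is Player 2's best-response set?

BR_2 = {P,S}

u_2(P vs D) = 9
u_2(Q vs D) = 1
u_2(R vs D) = 0
u_2(S vs D) = 9
max payoff 9 at {P,S}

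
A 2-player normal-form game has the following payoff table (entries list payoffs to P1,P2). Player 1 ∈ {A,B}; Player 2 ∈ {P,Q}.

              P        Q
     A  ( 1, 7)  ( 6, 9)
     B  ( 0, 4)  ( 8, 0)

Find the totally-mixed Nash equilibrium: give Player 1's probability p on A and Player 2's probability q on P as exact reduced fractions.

p=2/3, q=2/3

P1 indiff ⇒ q·1+(1-q)·6 = q·0+(1-q)·8 ⇒ q(1) = (1-q)(2) ⇒ q = 2/3
P2 indiff ⇒ p·7+(1-p)·4 = p·9+(1-p)·0 ⇒ p(-2) = (1-p)(-4) ⇒ p = 2/3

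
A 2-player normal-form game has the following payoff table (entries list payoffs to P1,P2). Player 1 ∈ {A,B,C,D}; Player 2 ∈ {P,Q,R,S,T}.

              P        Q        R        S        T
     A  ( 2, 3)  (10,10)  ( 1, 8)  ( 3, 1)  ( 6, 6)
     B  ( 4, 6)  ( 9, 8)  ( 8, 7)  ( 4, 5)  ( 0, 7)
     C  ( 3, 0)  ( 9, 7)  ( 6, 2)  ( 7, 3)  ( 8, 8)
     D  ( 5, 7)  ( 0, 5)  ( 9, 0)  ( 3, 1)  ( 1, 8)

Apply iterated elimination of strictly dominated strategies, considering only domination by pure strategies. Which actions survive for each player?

IESDS → P1:{A,C} P2:{Q,T}

P2 drop P (T beats it: A:6>3 B:7>6 C:8>0 D:8>7)
P2 drop R (Q beats it: A:10>8 B:8>7 C:7>2 D:5>0)
P1 drop D (C beats it: Q:9>0 S:7>3 T:8>1)
P2 drop S (Q beats it: A:10>1 B:8>5 C:7>3)
P1 drop B (A beats it: Q:10>9 T:6>0)
P1→{A,C} P2→{Q,T}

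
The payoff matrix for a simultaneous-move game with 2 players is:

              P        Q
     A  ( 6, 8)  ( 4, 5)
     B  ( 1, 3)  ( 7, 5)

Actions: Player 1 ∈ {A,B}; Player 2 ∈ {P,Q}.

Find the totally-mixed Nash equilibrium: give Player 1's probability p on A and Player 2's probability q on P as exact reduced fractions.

(p,q) = (2/5, 3/8)

P1 indiff ⇒ q·6+(1-q)·4 = q·1+(1-q)·7 ⇒ q(5) = (1-q)(3) ⇒ q = 3/8
P2 indiff ⇒ p·8+(1-p)·3 = p·5+(1-p)·5 ⇒ p(3) = (1-p)(2) ⇒ p = 2/5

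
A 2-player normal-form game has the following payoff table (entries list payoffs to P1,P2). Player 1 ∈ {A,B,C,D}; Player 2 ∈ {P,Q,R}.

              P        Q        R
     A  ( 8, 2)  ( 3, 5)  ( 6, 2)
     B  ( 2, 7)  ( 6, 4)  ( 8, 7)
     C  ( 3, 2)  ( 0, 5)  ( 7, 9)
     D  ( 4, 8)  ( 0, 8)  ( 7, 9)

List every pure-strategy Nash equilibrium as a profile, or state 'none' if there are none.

(A,P): not NE [P2→Q gives 5>2]
(A,Q): not NE [P1→B gives 6>3]
(A,R): not NE [P1→B gives 8>6; P2→Q gives 5>2]
(B,P): not NE [P1→A gives 8>2]
(B,Q): not NE [P2→R gives 7>4]
(B,R): NE
(C,P): not NE [P1→A gives 8>3; P2→R gives 9>2]
(C,Q): not NE [P1→B gives 6>0; P2→R gives 9>5]
(C,R): not NE [P1→B gives 8>7]
(D,P): not NE [P1→A gives 8>4; P2→R gives 9>8]
(D,Q): not NE [P1→B gives 6>0; P2→R gives 9>8]
(D,R): not NE [P1→B gives 8>7]

PSNE = {(B,R)}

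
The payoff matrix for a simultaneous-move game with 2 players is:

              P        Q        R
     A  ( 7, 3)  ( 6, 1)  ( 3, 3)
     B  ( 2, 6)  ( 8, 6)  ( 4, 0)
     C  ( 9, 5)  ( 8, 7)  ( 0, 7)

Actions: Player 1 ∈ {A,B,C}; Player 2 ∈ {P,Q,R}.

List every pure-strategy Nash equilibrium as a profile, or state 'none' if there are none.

(A,P): not NE [P1→C gives 9>7]
(A,Q): not NE [P1→C gives 8>6; P2→R gives 3>1]
(A,R): not NE [P1→B gives 4>3]
(B,P): not NE [P1→C gives 9>2]
(B,Q): NE
(B,R): not NE [P2→Q gives 6>0]
(C,P): not NE [P2→R gives 7>5]
(C,Q): NE
(C,R): not NE [P1→B gives 4>0]

PSNE = {(B,Q), (C,Q)}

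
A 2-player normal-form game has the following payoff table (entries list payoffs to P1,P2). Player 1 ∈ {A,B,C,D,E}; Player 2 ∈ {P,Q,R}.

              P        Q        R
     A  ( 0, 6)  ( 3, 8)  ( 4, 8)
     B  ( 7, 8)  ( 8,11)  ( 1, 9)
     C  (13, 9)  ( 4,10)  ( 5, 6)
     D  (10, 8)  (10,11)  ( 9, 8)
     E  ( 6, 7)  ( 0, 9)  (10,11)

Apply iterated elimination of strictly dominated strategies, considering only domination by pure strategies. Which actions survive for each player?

P1 drop A (C beats it: P:13>0 Q:4>3 R:5>4)
P1 drop B (D beats it: P:10>7 Q:10>8 R:9>1)
P2 drop P (Q beats it: C:10>9 D:11>8 E:9>7)
P1 drop C (D beats it: Q:10>4 R:9>5)
P1→{D,E} P2→{Q,R}

IESDS → P1:{D,E} P2:{Q,R}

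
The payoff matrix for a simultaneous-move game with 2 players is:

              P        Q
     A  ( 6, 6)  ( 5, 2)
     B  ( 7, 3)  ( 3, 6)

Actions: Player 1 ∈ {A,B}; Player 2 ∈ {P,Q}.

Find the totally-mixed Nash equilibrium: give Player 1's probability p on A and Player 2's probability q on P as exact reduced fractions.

P1 mixes 3/7 on A; P2 mixes 2/3 on P

P1 indiff ⇒ q·6+(1-q)·5 = q·7+(1-q)·3 ⇒ q(-1) = (1-q)(-2) ⇒ q = 2/3
P2 indiff ⇒ p·6+(1-p)·3 = p·2+(1-p)·6 ⇒ p(4) = (1-p)(3) ⇒ p = 3/7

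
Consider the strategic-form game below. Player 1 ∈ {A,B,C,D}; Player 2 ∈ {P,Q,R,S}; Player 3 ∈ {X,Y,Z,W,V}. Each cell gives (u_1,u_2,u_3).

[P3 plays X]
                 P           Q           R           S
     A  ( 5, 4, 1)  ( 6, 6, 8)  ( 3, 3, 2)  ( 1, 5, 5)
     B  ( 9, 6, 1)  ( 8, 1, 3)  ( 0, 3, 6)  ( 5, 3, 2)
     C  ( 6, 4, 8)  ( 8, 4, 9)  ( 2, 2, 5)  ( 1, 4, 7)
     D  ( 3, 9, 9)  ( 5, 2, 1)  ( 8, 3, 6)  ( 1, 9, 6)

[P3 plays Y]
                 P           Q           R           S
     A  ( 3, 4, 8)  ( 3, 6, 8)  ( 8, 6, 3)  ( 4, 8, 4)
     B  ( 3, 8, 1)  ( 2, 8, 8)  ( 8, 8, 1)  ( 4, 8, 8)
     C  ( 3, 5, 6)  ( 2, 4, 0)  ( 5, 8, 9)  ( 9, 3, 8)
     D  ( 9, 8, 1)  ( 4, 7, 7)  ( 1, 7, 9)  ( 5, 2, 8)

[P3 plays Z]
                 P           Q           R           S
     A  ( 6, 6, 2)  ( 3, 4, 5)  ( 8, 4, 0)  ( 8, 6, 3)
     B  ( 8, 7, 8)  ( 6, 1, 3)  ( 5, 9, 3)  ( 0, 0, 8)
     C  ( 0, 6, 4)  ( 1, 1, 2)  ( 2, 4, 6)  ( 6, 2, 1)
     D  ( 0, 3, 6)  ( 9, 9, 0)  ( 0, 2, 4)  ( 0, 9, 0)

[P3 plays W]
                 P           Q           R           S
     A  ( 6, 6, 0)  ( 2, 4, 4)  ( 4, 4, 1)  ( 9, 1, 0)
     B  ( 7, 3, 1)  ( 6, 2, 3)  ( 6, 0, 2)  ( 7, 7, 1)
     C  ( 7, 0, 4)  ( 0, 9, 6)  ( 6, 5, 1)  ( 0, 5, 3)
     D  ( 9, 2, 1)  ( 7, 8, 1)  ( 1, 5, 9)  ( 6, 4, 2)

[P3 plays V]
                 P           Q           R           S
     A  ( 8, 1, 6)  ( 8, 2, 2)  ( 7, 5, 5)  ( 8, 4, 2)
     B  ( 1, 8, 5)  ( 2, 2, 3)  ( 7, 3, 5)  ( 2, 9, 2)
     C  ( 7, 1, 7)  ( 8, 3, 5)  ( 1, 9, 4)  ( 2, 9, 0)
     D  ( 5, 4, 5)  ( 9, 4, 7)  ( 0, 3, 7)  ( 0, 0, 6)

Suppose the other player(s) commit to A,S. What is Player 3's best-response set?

u_3(X vs A,S) = 5
u_3(Y vs A,S) = 4
u_3(Z vs A,S) = 3
u_3(W vs A,S) = 0
u_3(V vs A,S) = 2
max payoff 5 at {X}

P3 best: {X}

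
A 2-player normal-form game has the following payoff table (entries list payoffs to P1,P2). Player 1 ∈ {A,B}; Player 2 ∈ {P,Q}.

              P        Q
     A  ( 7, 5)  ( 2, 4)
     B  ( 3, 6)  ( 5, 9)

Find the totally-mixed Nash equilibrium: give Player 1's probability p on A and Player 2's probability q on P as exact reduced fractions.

P1 indiff ⇒ q·7+(1-q)·2 = q·3+(1-q)·5 ⇒ q(4) = (1-q)(3) ⇒ q = 3/7
P2 indiff ⇒ p·5+(1-p)·6 = p·4+(1-p)·9 ⇒ p(1) = (1-p)(3) ⇒ p = 3/4

(p,q) = (3/4, 3/7)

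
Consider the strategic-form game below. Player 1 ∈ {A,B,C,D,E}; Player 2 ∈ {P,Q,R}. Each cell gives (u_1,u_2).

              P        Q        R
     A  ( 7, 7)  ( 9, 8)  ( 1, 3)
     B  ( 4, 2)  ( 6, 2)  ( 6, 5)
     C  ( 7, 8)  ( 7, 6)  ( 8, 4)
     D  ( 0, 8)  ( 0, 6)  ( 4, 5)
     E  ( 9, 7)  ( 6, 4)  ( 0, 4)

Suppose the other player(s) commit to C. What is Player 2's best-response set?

u_2(P vs C) = 8
u_2(Q vs C) = 6
u_2(R vs C) = 4
max payoff 8 at {P}

P2 best: {P}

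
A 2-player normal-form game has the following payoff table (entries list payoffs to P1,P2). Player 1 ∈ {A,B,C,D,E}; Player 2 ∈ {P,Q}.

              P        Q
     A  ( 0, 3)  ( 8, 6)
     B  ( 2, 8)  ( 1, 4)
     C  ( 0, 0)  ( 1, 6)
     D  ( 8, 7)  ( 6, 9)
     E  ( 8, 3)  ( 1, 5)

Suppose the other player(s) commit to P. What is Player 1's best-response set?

u_1(A vs P) = 0
u_1(B vs P) = 2
u_1(C vs P) = 0
u_1(D vs P) = 8
u_1(E vs P) = 8
max payoff 8 at {D,E}

argmax u_1 = {D,E}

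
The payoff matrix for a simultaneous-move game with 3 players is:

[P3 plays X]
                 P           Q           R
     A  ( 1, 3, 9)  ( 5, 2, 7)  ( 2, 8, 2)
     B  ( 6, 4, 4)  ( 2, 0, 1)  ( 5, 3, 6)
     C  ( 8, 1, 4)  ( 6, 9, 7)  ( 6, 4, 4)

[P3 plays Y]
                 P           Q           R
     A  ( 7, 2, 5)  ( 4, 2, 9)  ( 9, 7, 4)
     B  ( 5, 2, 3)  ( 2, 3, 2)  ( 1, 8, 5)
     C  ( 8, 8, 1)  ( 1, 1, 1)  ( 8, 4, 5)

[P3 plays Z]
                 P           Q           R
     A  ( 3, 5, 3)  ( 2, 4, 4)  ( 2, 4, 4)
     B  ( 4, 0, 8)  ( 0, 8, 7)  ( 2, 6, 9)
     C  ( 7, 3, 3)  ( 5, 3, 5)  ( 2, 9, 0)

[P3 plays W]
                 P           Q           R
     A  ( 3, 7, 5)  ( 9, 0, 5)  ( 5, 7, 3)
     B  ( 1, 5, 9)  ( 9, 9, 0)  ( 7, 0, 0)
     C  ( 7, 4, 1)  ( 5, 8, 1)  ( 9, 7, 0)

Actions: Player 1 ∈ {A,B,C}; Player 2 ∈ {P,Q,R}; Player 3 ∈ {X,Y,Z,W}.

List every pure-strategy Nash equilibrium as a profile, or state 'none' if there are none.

PSNE = {(A,R,Y), (C,Q,X)}

(A,P,X): not NE [P1→C gives 8>1; P2→R gives 8>3]
(A,P,Y): not NE [P1→C gives 8>7; P2→R gives 7>2; P3→X gives 9>5]
(A,P,Z): not NE [P1→C gives 7>3; P3→X gives 9>3]
(A,P,W): not NE [P1→C gives 7>3; P3→X gives 9>5]
(A,Q,X): not NE [P1→C gives 6>5; P2→R gives 8>2; P3→Y gives 9>7]
(A,Q,Y): not NE [P2→R gives 7>2]
(A,Q,Z): not NE [P1→C gives 5>2; P2→P gives 5>4; P3→Y gives 9>4]
(A,Q,W): not NE [P2→R gives 7>0; P3→Y gives 9>5]
(A,R,X): not NE [P1→C gives 6>2; P3→Z gives 4>2]
(A,R,Y): NE
(A,R,Z): not NE [P2→P gives 5>4]
(A,R,W): not NE [P1→C gives 9>5; P3→Z gives 4>3]
(B,P,X): not NE [P1→C gives 8>6; P3→W gives 9>4]
(B,P,Y): not NE [P1→C gives 8>5; P2→R gives 8>2; P3→W gives 9>3]
(B,P,Z): not NE [P1→C gives 7>4; P2→Q gives 8>0; P3→W gives 9>8]
(B,P,W): not NE [P1→C gives 7>1; P2→Q gives 9>5]
(B,Q,X): not NE [P1→C gives 6>2; P2→P gives 4>0; P3→Z gives 7>1]
(B,Q,Y): not NE [P1→A gives 4>2; P2→R gives 8>3; P3→Z gives 7>2]
(B,Q,Z): not NE [P1→C gives 5>0]
(B,Q,W): not NE [P3→Z gives 7>0]
(B,R,X): not NE [P1→C gives 6>5; P2→P gives 4>3; P3→Z gives 9>6]
(B,R,Y): not NE [P1→A gives 9>1; P3→Z gives 9>5]
(B,R,Z): not NE [P2→Q gives 8>6]
(B,R,W): not NE [P1→C gives 9>7; P2→Q gives 9>0; P3→Z gives 9>0]
(C,P,X): not NE [P2→Q gives 9>1]
(C,P,Y): not NE [P3→X gives 4>1]
(C,P,Z): not NE [P2→R gives 9>3; P3→X gives 4>3]
(C,P,W): not NE [P2→Q gives 8>4; P3→X gives 4>1]
(C,Q,X): NE
(C,Q,Y): not NE [P1→A gives 4>1; P2→P gives 8>1; P3→X gives 7>1]
(C,Q,Z): not NE [P2→R gives 9>3; P3→X gives 7>5]
(C,Q,W): not NE [P1→B gives 9>5; P3→X gives 7>1]
(C,R,X): not NE [P2→Q gives 9>4; P3→Y gives 5>4]
(C,R,Y): not NE [P1→A gives 9>8; P2→P gives 8>4]
(C,R,Z): not NE [P3→Y gives 5>0]
(C,R,W): not NE [P2→Q gives 8>7; P3→Y gives 5>0]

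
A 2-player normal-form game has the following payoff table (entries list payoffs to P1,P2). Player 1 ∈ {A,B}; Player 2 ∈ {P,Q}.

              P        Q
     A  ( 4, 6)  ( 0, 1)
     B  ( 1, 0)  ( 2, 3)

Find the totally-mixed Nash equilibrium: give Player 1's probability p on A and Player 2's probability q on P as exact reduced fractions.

p=3/8, q=2/5

P1 indiff ⇒ q·4+(1-q)·0 = q·1+(1-q)·2 ⇒ q(3) = (1-q)(2) ⇒ q = 2/5
P2 indiff ⇒ p·6+(1-p)·0 = p·1+(1-p)·3 ⇒ p(5) = (1-p)(3) ⇒ p = 3/8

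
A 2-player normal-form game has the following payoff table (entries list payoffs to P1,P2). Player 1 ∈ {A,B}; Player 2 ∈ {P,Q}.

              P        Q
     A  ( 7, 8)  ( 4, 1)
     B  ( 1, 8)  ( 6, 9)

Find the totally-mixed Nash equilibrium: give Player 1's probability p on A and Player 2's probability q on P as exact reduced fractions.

p=1/8, q=1/4

P1 indiff ⇒ q·7+(1-q)·4 = q·1+(1-q)·6 ⇒ q(6) = (1-q)(2) ⇒ q = 1/4
P2 indiff ⇒ p·8+(1-p)·8 = p·1+(1-p)·9 ⇒ p(7) = (1-p)(1) ⇒ p = 1/8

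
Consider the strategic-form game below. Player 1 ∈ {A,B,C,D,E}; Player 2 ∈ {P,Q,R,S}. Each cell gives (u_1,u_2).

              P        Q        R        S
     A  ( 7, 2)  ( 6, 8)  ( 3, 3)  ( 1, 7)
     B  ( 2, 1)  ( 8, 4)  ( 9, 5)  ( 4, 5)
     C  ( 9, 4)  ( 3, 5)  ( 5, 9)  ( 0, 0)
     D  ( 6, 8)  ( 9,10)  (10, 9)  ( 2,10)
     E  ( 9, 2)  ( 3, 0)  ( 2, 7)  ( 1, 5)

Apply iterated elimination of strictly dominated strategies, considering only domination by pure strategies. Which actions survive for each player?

IESDS → P1:{B,D} P2:{Q,R,S}

P2 drop P (R beats it: A:3>2 B:5>1 C:9>4 D:9>8 E:7>2)
P1 drop A (B beats it: Q:8>6 R:9>3 S:4>1)
P1 drop C (B beats it: Q:8>3 R:9>5 S:4>0)
P1 drop E (B beats it: Q:8>3 R:9>2 S:4>1)
P1→{B,D} P2→{Q,R,S}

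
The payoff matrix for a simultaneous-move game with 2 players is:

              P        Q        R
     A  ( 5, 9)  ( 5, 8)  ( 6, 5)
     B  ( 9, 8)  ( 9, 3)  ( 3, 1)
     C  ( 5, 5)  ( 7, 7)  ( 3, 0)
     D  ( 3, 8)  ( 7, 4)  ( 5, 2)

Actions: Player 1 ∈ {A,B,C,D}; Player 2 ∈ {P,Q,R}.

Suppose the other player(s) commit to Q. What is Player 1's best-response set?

P1 best: {B}

u_1(A vs Q) = 5
u_1(B vs Q) = 9
u_1(C vs Q) = 7
u_1(D vs Q) = 7
max payoff 9 at {B}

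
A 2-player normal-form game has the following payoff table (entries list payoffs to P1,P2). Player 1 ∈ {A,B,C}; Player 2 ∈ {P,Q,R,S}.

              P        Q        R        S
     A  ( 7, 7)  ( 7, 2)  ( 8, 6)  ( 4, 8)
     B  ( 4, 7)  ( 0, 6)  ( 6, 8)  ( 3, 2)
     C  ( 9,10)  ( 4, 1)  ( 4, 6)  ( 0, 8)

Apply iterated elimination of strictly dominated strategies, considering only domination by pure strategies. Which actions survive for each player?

P1 drop B (A beats it: P:7>4 Q:7>0 R:8>6 S:4>3)
P2 drop Q (P beats it: A:7>2 C:10>1)
P2 drop R (P beats it: A:7>6 C:10>6)
P1→{A,C} P2→{P,S}

Remaining: P1:{A,C} P2:{P,S}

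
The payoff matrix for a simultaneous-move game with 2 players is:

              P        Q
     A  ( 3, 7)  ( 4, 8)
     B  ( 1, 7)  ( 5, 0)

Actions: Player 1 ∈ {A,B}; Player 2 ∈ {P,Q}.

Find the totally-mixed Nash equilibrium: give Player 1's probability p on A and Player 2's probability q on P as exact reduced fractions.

P1 indiff ⇒ q·3+(1-q)·4 = q·1+(1-q)·5 ⇒ q(2) = (1-q)(1) ⇒ q = 1/3
P2 indiff ⇒ p·7+(1-p)·7 = p·8+(1-p)·0 ⇒ p(-1) = (1-p)(-7) ⇒ p = 7/8

p=7/8, q=1/3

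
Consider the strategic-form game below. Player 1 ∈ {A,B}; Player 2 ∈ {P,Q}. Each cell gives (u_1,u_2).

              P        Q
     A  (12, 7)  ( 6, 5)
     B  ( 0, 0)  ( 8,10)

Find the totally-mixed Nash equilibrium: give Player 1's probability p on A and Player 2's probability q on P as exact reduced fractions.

p=5/6, q=1/7

P1 indiff ⇒ q·12+(1-q)·6 = q·0+(1-q)·8 ⇒ q(12) = (1-q)(2) ⇒ q = 1/7
P2 indiff ⇒ p·7+(1-p)·0 = p·5+(1-p)·10 ⇒ p(2) = (1-p)(10) ⇒ p = 5/6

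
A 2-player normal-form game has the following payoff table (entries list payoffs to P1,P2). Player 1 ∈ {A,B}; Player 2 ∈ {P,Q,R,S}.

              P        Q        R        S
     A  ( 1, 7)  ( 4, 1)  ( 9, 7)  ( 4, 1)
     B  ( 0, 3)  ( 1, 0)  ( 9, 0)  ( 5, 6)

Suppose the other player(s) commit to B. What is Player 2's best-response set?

P2 best: {S}

u_2(P vs B) = 3
u_2(Q vs B) = 0
u_2(R vs B) = 0
u_2(S vs B) = 6
max payoff 6 at {S}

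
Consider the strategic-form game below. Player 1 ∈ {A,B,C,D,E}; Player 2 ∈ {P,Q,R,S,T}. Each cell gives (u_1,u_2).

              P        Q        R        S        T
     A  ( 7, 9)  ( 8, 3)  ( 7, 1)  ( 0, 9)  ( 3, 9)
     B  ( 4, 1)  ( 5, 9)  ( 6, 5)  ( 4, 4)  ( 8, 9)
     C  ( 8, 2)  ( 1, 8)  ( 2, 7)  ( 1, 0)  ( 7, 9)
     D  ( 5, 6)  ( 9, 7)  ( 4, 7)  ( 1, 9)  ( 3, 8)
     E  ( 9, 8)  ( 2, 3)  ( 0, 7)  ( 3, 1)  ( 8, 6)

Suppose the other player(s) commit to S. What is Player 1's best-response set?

P1 best: {B}

u_1(A vs S) = 0
u_1(B vs S) = 4
u_1(C vs S) = 1
u_1(D vs S) = 1
u_1(E vs S) = 3
max payoff 4 at {B}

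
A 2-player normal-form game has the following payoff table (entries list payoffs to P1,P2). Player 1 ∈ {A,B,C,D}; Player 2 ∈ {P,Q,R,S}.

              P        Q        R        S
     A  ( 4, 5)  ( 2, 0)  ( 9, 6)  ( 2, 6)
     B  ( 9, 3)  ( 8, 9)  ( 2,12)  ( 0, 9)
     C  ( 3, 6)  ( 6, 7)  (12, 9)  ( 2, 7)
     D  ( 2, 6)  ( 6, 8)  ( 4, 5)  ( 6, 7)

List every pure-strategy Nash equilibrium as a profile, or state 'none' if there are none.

Nash profiles: (C,R)

(A,P): not NE [P1→B gives 9>4; P2→S gives 6>5]
(A,Q): not NE [P1→B gives 8>2; P2→S gives 6>0]
(A,R): not NE [P1→C gives 12>9]
(A,S): not NE [P1→D gives 6>2]
(B,P): not NE [P2→R gives 12>3]
(B,Q): not NE [P2→R gives 12>9]
(B,R): not NE [P1→C gives 12>2]
(B,S): not NE [P1→D gives 6>0; P2→R gives 12>9]
(C,P): not NE [P1→B gives 9>3; P2→R gives 9>6]
(C,Q): not NE [P1→B gives 8>6; P2→R gives 9>7]
(C,R): NE
(C,S): not NE [P1→D gives 6>2; P2→R gives 9>7]
(D,P): not NE [P1→B gives 9>2; P2→Q gives 8>6]
(D,Q): not NE [P1→B gives 8>6]
(D,R): not NE [P1→C gives 12>4; P2→Q gives 8>5]
(D,S): not NE [P2→Q gives 8>7]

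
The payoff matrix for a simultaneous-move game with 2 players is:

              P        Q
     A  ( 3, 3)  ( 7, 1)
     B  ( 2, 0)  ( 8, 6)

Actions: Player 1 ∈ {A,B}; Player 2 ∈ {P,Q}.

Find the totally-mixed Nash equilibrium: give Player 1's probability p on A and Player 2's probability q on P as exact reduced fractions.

(p,q) = (3/4, 1/2)

P1 indiff ⇒ q·3+(1-q)·7 = q·2+(1-q)·8 ⇒ q(1) = (1-q)(1) ⇒ q = 1/2
P2 indiff ⇒ p·3+(1-p)·0 = p·1+(1-p)·6 ⇒ p(2) = (1-p)(6) ⇒ p = 3/4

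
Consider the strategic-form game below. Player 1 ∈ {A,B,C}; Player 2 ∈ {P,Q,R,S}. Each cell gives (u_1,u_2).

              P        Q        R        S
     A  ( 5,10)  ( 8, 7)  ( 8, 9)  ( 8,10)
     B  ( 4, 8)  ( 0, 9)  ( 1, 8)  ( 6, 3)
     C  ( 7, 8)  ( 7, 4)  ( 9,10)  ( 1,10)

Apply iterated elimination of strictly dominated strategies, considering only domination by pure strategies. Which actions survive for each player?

P1 drop B (A beats it: P:5>4 Q:8>0 R:8>1 S:8>6)
P2 drop Q (P beats it: A:10>7 C:8>4)
P1→{A,C} P2→{P,R,S}

IESDS → P1:{A,C} P2:{P,R,S}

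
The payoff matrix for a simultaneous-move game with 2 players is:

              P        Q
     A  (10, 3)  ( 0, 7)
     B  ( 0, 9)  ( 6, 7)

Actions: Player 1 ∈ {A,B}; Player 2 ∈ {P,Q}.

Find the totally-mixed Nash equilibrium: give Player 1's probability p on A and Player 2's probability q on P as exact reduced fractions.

P1 mixes 1/3 on A; P2 mixes 3/8 on P

P1 indiff ⇒ q·10+(1-q)·0 = q·0+(1-q)·6 ⇒ q(10) = (1-q)(6) ⇒ q = 3/8
P2 indiff ⇒ p·3+(1-p)·9 = p·7+(1-p)·7 ⇒ p(-4) = (1-p)(-2) ⇒ p = 1/3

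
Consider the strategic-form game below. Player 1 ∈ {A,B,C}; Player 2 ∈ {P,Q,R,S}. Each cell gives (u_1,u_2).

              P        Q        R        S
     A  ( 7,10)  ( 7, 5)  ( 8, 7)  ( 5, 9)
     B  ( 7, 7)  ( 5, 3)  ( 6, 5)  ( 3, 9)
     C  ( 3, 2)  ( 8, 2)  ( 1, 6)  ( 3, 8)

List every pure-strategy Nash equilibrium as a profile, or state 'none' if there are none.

(A,P): NE
(A,Q): not NE [P1→C gives 8>7; P2→P gives 10>5]
(A,R): not NE [P2→P gives 10>7]
(A,S): not NE [P2→P gives 10>9]
(B,P): not NE [P2→S gives 9>7]
(B,Q): not NE [P1→C gives 8>5; P2→S gives 9>3]
(B,R): not NE [P1→A gives 8>6; P2→S gives 9>5]
(B,S): not NE [P1→A gives 5>3]
(C,P): not NE [P1→B gives 7>3; P2→S gives 8>2]
(C,Q): not NE [P2→S gives 8>2]
(C,R): not NE [P1→A gives 8>1; P2→S gives 8>6]
(C,S): not NE [P1→A gives 5>3]

Nash profiles: (A,P)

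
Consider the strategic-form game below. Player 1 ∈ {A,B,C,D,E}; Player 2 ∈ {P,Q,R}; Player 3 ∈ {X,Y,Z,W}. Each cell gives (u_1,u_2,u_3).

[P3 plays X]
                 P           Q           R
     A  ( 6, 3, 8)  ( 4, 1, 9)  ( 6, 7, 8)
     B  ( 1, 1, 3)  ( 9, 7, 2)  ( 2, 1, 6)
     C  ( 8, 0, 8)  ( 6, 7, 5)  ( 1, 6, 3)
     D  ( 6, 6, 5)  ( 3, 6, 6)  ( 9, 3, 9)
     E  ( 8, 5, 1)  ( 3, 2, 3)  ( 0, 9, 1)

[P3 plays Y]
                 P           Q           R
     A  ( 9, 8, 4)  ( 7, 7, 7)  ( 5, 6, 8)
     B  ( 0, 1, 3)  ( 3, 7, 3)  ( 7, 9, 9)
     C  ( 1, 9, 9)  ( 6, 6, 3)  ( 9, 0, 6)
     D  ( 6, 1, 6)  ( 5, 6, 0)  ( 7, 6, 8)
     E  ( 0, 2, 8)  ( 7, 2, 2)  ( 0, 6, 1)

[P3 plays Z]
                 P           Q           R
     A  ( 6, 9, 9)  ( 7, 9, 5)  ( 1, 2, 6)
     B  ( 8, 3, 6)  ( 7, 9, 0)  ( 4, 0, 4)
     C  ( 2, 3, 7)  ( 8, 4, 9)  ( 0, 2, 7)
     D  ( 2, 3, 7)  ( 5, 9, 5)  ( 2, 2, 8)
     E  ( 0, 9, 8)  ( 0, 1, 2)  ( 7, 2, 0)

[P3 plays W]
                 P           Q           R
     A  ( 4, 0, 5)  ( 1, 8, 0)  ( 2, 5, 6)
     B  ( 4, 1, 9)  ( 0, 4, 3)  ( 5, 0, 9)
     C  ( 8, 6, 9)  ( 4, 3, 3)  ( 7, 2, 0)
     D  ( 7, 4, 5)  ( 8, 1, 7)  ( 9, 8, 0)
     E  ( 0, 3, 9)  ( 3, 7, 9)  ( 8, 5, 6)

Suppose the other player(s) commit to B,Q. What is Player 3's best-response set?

u_3(X vs B,Q) = 2
u_3(Y vs B,Q) = 3
u_3(Z vs B,Q) = 0
u_3(W vs B,Q) = 3
max payoff 3 at {Y,W}

BR_3 = {Y,W}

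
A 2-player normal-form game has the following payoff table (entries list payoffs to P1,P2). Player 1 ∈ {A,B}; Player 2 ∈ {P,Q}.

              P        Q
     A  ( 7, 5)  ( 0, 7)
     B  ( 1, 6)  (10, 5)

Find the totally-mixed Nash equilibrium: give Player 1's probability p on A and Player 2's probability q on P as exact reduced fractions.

p=1/3, q=5/8

P1 indiff ⇒ q·7+(1-q)·0 = q·1+(1-q)·10 ⇒ q(6) = (1-q)(10) ⇒ q = 5/8
P2 indiff ⇒ p·5+(1-p)·6 = p·7+(1-p)·5 ⇒ p(-2) = (1-p)(-1) ⇒ p = 1/3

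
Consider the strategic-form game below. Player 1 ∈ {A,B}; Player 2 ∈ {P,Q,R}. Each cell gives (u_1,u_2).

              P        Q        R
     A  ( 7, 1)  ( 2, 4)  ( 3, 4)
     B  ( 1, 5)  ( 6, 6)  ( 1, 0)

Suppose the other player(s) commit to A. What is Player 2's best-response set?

P2 best: {Q,R}

u_2(P vs A) = 1
u_2(Q vs A) = 4
u_2(R vs A) = 4
max payoff 4 at {Q,R}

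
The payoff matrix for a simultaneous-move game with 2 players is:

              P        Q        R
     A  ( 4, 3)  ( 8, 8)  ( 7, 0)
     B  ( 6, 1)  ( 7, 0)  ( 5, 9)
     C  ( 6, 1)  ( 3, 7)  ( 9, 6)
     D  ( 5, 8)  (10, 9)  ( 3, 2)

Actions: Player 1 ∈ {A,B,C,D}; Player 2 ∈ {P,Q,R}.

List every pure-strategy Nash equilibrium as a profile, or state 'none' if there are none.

(A,P): not NE [P1→C gives 6>4; P2→Q gives 8>3]
(A,Q): not NE [P1→D gives 10>8]
(A,R): not NE [P1→C gives 9>7; P2→Q gives 8>0]
(B,P): not NE [P2→R gives 9>1]
(B,Q): not NE [P1→D gives 10>7; P2→R gives 9>0]
(B,R): not NE [P1→C gives 9>5]
(C,P): not NE [P2→Q gives 7>1]
(C,Q): not NE [P1→D gives 10>3]
(C,R): not NE [P2→Q gives 7>6]
(D,P): not NE [P1→C gives 6>5; P2→Q gives 9>8]
(D,Q): NE
(D,R): not NE [P1→C gives 9>3; P2→Q gives 9>2]

NE set: (D,Q)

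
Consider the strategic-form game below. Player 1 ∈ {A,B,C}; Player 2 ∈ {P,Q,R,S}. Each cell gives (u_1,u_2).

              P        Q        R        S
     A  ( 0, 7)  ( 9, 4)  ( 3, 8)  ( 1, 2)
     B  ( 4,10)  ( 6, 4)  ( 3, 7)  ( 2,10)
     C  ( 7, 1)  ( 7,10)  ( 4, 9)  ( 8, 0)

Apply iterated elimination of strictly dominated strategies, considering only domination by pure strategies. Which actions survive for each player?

Remaining: P1:{A,C} P2:{Q,R}

P1 drop B (C beats it: P:7>4 Q:7>6 R:4>3 S:8>2)
P2 drop P (R beats it: A:8>7 C:9>1)
P2 drop S (Q beats it: A:4>2 C:10>0)
P1→{A,C} P2→{Q,R}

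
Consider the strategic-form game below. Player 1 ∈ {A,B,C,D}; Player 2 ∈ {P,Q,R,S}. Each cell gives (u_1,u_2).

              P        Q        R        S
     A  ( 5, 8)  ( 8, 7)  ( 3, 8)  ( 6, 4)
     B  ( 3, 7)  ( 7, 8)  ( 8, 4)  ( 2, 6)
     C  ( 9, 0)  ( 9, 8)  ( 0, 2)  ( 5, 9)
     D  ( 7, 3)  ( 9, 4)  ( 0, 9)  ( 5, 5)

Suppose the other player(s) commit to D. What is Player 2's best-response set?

u_2(P vs D) = 3
u_2(Q vs D) = 4
u_2(R vs D) = 9
u_2(S vs D) = 5
max payoff 9 at {R}

P2 best: {R}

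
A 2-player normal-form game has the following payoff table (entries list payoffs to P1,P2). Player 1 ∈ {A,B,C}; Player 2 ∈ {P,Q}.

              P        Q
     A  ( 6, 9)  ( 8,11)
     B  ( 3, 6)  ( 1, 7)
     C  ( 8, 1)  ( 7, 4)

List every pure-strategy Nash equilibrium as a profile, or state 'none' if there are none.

Nash profiles: (A,Q)

(A,P): not NE [P1→C gives 8>6; P2→Q gives 11>9]
(A,Q): NE
(B,P): not NE [P1→C gives 8>3; P2→Q gives 7>6]
(B,Q): not NE [P1→A gives 8>1]
(C,P): not NE [P2→Q gives 4>1]
(C,Q): not NE [P1→A gives 8>7]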